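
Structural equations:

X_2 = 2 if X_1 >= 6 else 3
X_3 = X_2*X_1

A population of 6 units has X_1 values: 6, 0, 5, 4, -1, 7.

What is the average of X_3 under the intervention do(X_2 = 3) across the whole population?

Under do(X_2=3), X_2's equation is replaced by X_2=3 for every unit. Per-unit X_3: 18, 0, 15, 12, -3, 21. Mean = 10.5.

10.5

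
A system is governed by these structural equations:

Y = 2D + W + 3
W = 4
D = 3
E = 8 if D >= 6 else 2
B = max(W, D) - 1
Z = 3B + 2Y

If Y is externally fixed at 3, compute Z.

do(Y=3) replaces the equation Y = 2D + W + 3 with the constant Y = 3.
B = max(W, D) - 1  [with W=4, D=3]  = 3
Z = 3B + 2Y  [with B=3, Y=3]  = 15

15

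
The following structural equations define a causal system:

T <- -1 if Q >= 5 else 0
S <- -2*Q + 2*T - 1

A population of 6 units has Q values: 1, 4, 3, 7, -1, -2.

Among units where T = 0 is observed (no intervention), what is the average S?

E[S|T=0] averages over only the 5 units with T=0 (Q = 1, 4, 3, -1, -2): S = -3, -9, -7, 1, 3, mean -3.

-3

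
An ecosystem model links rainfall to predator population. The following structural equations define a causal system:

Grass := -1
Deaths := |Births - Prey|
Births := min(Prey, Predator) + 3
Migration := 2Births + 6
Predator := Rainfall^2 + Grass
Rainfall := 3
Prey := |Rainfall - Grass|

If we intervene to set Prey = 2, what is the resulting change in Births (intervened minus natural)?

do(Prey=2) replaces the equation Prey := |Rainfall - Grass| with the constant Prey = 2.
Predator = Rainfall^2 + Grass  [with Rainfall=3, Grass=-1]  = 8
Births = min(Prey, Predator) + 3  [with Prey=2, Predator=8]  = 5
Without intervention: Prey = |Rainfall - Grass|  [with Rainfall=3, Grass=-1]  = 4; Predator = Rainfall^2 + Grass  [with Rainfall=3, Grass=-1]  = 8; Births = min(Prey, Predator) + 3  [with Prey=4, Predator=8]  = 7.
Change = 5 − 7 = -2.

-2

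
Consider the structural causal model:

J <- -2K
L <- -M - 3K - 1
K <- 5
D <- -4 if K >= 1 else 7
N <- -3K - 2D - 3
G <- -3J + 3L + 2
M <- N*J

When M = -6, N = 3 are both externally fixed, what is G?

Setting M = -6, N = 3 by intervention discards those variables' equations.
J = -2K  [with K=5]  = -10
L = -M - 3K - 1  [with M=-6, K=5]  = -10
G = -3J + 3L + 2  [with J=-10, L=-10]  = 2

2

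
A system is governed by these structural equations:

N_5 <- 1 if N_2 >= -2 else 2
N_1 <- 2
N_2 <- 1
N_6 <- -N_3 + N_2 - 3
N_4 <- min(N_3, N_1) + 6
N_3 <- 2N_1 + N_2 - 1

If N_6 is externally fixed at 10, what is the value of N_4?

do(N_6=10) replaces the equation N_6 <- -N_3 + N_2 - 3 with the constant N_6 = 10.
No directed path runs from N_6 to N_4, so N_4 keeps its natural value.
N_3 = 2N_1 + N_2 - 1  [with N_1=2, N_2=1]  = 4
N_4 = min(N_3, N_1) + 6  [with N_3=4, N_1=2]  = 8

8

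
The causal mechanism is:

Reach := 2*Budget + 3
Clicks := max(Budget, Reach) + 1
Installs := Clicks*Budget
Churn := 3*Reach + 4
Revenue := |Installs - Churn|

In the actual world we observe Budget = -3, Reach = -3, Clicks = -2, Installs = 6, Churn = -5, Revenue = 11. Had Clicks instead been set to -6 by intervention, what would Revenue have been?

The intervention breaks the incoming arrows to Clicks: Clicks := max(Budget, Reach) + 1 no longer applies, and Clicks = -6.
Reach = 2*Budget + 3  [with Budget=-3]  = -3
Installs = Clicks*Budget  [with Clicks=-6, Budget=-3]  = 18
Churn = 3*Reach + 4  [with Reach=-3]  = -5
Revenue = |Installs - Churn|  [with Installs=18, Churn=-5]  = 23

23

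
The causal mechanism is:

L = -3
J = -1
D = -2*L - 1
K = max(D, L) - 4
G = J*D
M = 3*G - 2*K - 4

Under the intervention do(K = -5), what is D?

Under do(K=-5), the mechanism K = max(D, L) - 4 is discarded; K is fixed at -5.
Since D is not a descendant of the intervened variable, it is unaffected.
D = -2*L - 1  [with L=-3]  = 5

5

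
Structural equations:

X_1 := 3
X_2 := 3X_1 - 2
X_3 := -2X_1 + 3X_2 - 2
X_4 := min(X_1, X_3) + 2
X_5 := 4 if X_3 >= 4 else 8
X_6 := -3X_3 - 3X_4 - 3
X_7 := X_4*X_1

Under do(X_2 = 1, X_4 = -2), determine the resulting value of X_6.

18

The joint intervention fixes X_2 = 1, X_4 = -2, removing each variable's own equation.
X_3 = -2X_1 + 3X_2 - 2  [with X_1=3, X_2=1]  = -5
X_6 = -3X_3 - 3X_4 - 3  [with X_3=-5, X_4=-2]  = 18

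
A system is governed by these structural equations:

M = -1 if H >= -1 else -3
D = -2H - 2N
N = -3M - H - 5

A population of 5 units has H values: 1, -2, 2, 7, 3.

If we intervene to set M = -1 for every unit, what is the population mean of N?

Every unit gets M=-1 under the intervention. N values become -3, 0, -4, -9, -5; E[N|do(M=-1)] = -4.2.

-4.2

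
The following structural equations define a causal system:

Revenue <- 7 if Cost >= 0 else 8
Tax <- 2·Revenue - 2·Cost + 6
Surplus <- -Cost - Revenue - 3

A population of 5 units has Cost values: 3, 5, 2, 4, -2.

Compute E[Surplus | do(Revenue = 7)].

do(Revenue=7) breaks Revenue's dependence on Cost. With Revenue=7 fixed, Surplus across the units is -13, -15, -12, -14, -8, mean -12.4.

-12.4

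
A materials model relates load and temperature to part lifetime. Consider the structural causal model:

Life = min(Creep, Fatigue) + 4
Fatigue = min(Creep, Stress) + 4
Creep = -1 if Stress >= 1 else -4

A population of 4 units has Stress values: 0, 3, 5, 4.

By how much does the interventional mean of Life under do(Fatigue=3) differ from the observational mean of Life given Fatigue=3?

The intervention sets Fatigue=3 in all 4 units regardless of Stress. Recomputing Life per unit gives 0, 3, 3, 3; average 2.25.
Observing Fatigue=3 restricts to units where Fatigue's equation naturally yields 3: Stress ∈ {3, 5, 4}. In that subpopulation Life = 3, 3, 3, mean 3.
Difference = 2.25 − 3 = -0.75.

-0.75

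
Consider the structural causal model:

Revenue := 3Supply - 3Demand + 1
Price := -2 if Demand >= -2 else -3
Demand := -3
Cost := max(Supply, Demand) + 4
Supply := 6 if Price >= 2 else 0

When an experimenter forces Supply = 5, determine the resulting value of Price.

-3

Under do(Supply=5), the mechanism Supply := 6 if Price >= 2 else 0 is discarded; Supply is fixed at 5.
Since Price is not a descendant of the intervened variable, it is unaffected.
Price = -2 if Demand >= -2 else -3  [with Demand=-3]  = -3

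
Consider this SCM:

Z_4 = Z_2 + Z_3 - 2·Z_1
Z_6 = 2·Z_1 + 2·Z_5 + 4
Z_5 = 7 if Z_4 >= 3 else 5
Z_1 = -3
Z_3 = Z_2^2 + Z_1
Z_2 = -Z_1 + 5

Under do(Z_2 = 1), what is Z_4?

5

Under do(Z_2=1), the mechanism Z_2 = -Z_1 + 5 is discarded; Z_2 is fixed at 1.
Z_3 = Z_2^2 + Z_1  [with Z_2=1, Z_1=-3]  = -2
Z_4 = Z_2 + Z_3 - 2·Z_1  [with Z_2=1, Z_3=-2, Z_1=-3]  = 5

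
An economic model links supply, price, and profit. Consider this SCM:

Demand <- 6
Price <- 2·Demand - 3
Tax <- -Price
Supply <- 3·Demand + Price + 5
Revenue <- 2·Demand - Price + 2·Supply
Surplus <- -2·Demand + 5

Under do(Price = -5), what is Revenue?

Under do(Price=-5), the mechanism Price <- 2·Demand - 3 is discarded; Price is fixed at -5.
Supply = 3·Demand + Price + 5  [with Demand=6, Price=-5]  = 18
Revenue = 2·Demand - Price + 2·Supply  [with Demand=6, Price=-5, Supply=18]  = 53

53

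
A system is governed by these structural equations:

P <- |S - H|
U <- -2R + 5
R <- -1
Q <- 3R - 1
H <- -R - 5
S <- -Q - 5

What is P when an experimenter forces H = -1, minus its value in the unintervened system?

The intervention breaks the incoming arrows to H: H <- -R - 5 no longer applies, and H = -1.
Q = 3R - 1  [with R=-1]  = -4
S = -Q - 5  [with Q=-4]  = -1
P = |S - H|  [with S=-1, H=-1]  = 0
Without intervention: Q = 3R - 1  [with R=-1]  = -4; S = -Q - 5  [with Q=-4]  = -1; H = -R - 5  [with R=-1]  = -4; P = |S - H|  [with S=-1, H=-4]  = 3.
Change = 0 − 3 = -3.

-3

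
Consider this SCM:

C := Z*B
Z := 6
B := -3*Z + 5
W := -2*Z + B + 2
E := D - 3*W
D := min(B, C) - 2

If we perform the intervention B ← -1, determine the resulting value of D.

Under do(B=-1), the mechanism B := -3*Z + 5 is discarded; B is fixed at -1.
C = Z*B  [with Z=6, B=-1]  = -6
D = min(B, C) - 2  [with B=-1, C=-6]  = -8

-8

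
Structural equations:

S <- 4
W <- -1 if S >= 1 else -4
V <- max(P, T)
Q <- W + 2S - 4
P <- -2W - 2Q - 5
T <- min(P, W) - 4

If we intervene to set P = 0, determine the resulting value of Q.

3

Under do(P=0), the mechanism P <- -2W - 2Q - 5 is discarded; P is fixed at 0.
Since Q is not a descendant of the intervened variable, it is unaffected.
W = -1 if S >= 1 else -4  [with S=4]  = -1
Q = W + 2S - 4  [with W=-1, S=4]  = 3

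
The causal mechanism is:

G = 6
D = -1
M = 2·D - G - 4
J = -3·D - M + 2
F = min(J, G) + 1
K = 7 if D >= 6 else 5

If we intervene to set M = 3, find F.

3

do(M=3) replaces the equation M = 2·D - G - 4 with the constant M = 3.
J = -3·D - M + 2  [with D=-1, M=3]  = 2
F = min(J, G) + 1  [with J=2, G=6]  = 3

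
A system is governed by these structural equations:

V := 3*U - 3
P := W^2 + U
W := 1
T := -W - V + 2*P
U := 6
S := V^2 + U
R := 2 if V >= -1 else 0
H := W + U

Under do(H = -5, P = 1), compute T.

The joint intervention fixes H = -5, P = 1, removing each variable's own equation.
V = 3*U - 3  [with U=6]  = 15
T = -W - V + 2*P  [with W=1, V=15, P=1]  = -14

-14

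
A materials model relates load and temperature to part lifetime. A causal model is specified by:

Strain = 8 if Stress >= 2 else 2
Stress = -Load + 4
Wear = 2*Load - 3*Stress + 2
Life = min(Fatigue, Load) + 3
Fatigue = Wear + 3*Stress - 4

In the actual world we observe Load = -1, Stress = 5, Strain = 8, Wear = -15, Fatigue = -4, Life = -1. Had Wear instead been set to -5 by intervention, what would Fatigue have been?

6

Intervening sets Wear = -5 and removes its equation (Wear = 2*Load - 3*Stress + 2).
Stress = -Load + 4  [with Load=-1]  = 5
Fatigue = Wear + 3*Stress - 4  [with Wear=-5, Stress=5]  = 6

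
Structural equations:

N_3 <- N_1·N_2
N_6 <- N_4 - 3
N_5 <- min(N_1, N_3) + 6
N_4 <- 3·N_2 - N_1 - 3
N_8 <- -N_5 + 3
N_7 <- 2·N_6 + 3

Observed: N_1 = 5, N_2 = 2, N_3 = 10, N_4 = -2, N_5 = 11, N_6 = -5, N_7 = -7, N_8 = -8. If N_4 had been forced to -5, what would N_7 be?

-13

The intervention breaks the incoming arrows to N_4: N_4 <- 3·N_2 - N_1 - 3 no longer applies, and N_4 = -5.
N_6 = N_4 - 3  [with N_4=-5]  = -8
N_7 = 2·N_6 + 3  [with N_6=-8]  = -13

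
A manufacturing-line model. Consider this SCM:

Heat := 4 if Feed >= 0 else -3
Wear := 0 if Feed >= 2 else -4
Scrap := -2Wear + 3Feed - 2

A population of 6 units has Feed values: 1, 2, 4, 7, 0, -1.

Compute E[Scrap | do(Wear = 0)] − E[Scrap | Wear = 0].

-6.5

Every unit gets Wear=0 under the intervention. Scrap values become 1, 4, 10, 19, -2, -5; E[Scrap|do(Wear=0)] = 4.5.
Observing Wear=0 restricts to units where Wear's equation naturally yields 0: Feed ∈ {2, 4, 7}. In that subpopulation Scrap = 4, 10, 19, mean 11.
Difference = 4.5 − 11 = -6.5.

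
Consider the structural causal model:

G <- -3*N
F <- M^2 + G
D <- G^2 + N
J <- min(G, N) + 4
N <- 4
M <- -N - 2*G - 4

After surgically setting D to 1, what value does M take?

do(D=1) replaces the equation D <- G^2 + N with the constant D = 1.
No directed path runs from D to M, so M keeps its natural value.
G = -3*N  [with N=4]  = -12
M = -N - 2*G - 4  [with N=4, G=-12]  = 16

16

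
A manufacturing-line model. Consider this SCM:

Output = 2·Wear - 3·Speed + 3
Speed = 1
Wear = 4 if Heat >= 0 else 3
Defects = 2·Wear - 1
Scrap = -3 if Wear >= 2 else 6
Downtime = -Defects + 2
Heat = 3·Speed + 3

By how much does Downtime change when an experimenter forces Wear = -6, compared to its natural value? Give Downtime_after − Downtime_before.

20

The intervention breaks the incoming arrows to Wear: Wear = 4 if Heat >= 0 else 3 no longer applies, and Wear = -6.
Defects = 2·Wear - 1  [with Wear=-6]  = -13
Downtime = -Defects + 2  [with Defects=-13]  = 15
Without intervention: Heat = 3·Speed + 3  [with Speed=1]  = 6; Wear = 4 if Heat >= 0 else 3  [with Heat=6]  = 4; Defects = 2·Wear - 1  [with Wear=4]  = 7; Downtime = -Defects + 2  [with Defects=7]  = -5.
Change = 15 − (-5) = 20.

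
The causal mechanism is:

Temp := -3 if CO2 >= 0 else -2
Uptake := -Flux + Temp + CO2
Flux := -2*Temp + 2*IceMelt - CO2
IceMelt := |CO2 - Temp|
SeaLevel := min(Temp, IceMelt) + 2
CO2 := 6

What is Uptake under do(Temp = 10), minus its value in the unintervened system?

Under do(Temp=10), the mechanism Temp := -3 if CO2 >= 0 else -2 is discarded; Temp is fixed at 10.
IceMelt = |CO2 - Temp|  [with CO2=6, Temp=10]  = 4
Flux = -2*Temp + 2*IceMelt - CO2  [with Temp=10, IceMelt=4, CO2=6]  = -18
Uptake = -Flux + Temp + CO2  [with Flux=-18, Temp=10, CO2=6]  = 34
Without intervention: Temp = -3 if CO2 >= 0 else -2  [with CO2=6]  = -3; IceMelt = |CO2 - Temp|  [with CO2=6, Temp=-3]  = 9; Flux = -2*Temp + 2*IceMelt - CO2  [with Temp=-3, IceMelt=9, CO2=6]  = 18; Uptake = -Flux + Temp + CO2  [with Flux=18, Temp=-3, CO2=6]  = -15.
Change = 34 − (-15) = 49.

49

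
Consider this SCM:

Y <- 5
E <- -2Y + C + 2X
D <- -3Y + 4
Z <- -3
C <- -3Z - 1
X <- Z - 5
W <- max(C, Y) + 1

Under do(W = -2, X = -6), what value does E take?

-14

Under do(W = -2, X = -6), each intervened variable's structural equation is replaced by its fixed value.
C = -3Z - 1  [with Z=-3]  = 8
E = -2Y + C + 2X  [with Y=5, C=8, X=-6]  = -14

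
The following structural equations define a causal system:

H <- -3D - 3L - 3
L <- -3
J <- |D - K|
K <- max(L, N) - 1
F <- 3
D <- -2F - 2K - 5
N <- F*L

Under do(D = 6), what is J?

10

Under do(D=6), the mechanism D <- -2F - 2K - 5 is discarded; D is fixed at 6.
N = F*L  [with F=3, L=-3]  = -9
K = max(L, N) - 1  [with L=-3, N=-9]  = -4
J = |D - K|  [with D=6, K=-4]  = 10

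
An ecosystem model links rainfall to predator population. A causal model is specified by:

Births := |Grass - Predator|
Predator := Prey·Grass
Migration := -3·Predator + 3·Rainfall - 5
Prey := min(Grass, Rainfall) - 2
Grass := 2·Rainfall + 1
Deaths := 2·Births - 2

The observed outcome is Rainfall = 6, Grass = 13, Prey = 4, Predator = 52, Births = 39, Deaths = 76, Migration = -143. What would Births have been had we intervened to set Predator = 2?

Intervening sets Predator = 2 and removes its equation (Predator := Prey·Grass).
Grass = 2·Rainfall + 1  [with Rainfall=6]  = 13
Births = |Grass - Predator|  [with Grass=13, Predator=2]  = 11

11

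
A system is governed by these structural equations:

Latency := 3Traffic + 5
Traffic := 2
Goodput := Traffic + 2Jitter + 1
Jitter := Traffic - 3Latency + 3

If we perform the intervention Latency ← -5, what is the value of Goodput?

Under do(Latency=-5), the mechanism Latency := 3Traffic + 5 is discarded; Latency is fixed at -5.
Jitter = Traffic - 3Latency + 3  [with Traffic=2, Latency=-5]  = 20
Goodput = Traffic + 2Jitter + 1  [with Traffic=2, Jitter=20]  = 43

43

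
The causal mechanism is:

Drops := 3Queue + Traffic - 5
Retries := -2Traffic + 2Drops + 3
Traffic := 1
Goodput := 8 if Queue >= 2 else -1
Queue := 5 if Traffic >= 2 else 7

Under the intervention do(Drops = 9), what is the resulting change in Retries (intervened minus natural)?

The intervention breaks the incoming arrows to Drops: Drops := 3Queue + Traffic - 5 no longer applies, and Drops = 9.
Retries = -2Traffic + 2Drops + 3  [with Traffic=1, Drops=9]  = 19
Without intervention: Queue = 5 if Traffic >= 2 else 7  [with Traffic=1]  = 7; Drops = 3Queue + Traffic - 5  [with Queue=7, Traffic=1]  = 17; Retries = -2Traffic + 2Drops + 3  [with Traffic=1, Drops=17]  = 35.
Change = 19 − 35 = -16.

-16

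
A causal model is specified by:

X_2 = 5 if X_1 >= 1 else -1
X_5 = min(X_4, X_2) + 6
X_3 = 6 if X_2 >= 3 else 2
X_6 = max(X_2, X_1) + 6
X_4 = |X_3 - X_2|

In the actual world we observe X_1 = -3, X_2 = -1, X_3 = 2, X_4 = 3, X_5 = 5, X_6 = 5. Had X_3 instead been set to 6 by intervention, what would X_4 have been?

7

The intervention breaks the incoming arrows to X_3: X_3 = 6 if X_2 >= 3 else 2 no longer applies, and X_3 = 6.
X_2 = 5 if X_1 >= 1 else -1  [with X_1=-3]  = -1
X_4 = |X_3 - X_2|  [with X_3=6, X_2=-1]  = 7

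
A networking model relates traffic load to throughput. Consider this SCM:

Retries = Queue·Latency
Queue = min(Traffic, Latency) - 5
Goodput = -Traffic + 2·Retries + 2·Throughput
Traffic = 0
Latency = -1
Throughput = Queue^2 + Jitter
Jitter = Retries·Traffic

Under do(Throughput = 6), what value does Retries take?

do(Throughput=6) replaces the equation Throughput = Queue^2 + Jitter with the constant Throughput = 6.
No directed path runs from Throughput to Retries, so Retries keeps its natural value.
Queue = min(Traffic, Latency) - 5  [with Traffic=0, Latency=-1]  = -6
Retries = Queue·Latency  [with Queue=-6, Latency=-1]  = 6

6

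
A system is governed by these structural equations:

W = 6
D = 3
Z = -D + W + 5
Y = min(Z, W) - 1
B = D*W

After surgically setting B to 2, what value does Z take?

8

The intervention breaks the incoming arrows to B: B = D*W no longer applies, and B = 2.
Z is not downstream of the intervention, so its value is determined by the original equations.
Z = -D + W + 5  [with D=3, W=6]  = 8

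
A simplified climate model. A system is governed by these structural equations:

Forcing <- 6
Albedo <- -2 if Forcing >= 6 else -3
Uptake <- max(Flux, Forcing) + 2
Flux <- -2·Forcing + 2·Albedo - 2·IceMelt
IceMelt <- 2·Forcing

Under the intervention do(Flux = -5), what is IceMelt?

The intervention breaks the incoming arrows to Flux: Flux <- -2·Forcing + 2·Albedo - 2·IceMelt no longer applies, and Flux = -5.
Since IceMelt is not a descendant of the intervened variable, it is unaffected.
IceMelt = 2·Forcing  [with Forcing=6]  = 12

12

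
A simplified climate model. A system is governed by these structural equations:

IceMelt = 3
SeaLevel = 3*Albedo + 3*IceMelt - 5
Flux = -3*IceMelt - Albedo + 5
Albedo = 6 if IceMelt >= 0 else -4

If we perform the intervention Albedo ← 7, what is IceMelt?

3

Under do(Albedo=7), the mechanism Albedo = 6 if IceMelt >= 0 else -4 is discarded; Albedo is fixed at 7.
IceMelt is not downstream of the intervention, so its value is determined by the original equations.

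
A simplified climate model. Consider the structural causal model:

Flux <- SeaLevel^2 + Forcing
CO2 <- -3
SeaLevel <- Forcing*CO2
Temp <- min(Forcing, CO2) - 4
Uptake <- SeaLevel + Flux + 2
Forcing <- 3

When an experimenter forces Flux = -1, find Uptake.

-8

The intervention breaks the incoming arrows to Flux: Flux <- SeaLevel^2 + Forcing no longer applies, and Flux = -1.
SeaLevel = Forcing*CO2  [with Forcing=3, CO2=-3]  = -9
Uptake = SeaLevel + Flux + 2  [with SeaLevel=-9, Flux=-1]  = -8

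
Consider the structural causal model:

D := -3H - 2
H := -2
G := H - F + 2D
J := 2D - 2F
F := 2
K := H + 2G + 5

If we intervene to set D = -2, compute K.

do(D=-2) replaces the equation D := -3H - 2 with the constant D = -2.
G = H - F + 2D  [with H=-2, F=2, D=-2]  = -8
K = H + 2G + 5  [with H=-2, G=-8]  = -13

-13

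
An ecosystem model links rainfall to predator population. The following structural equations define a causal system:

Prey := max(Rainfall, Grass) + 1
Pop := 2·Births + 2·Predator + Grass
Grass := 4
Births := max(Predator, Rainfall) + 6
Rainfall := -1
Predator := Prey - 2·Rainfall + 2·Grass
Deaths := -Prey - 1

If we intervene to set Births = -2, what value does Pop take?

Under do(Births=-2), the mechanism Births := max(Predator, Rainfall) + 6 is discarded; Births is fixed at -2.
Prey = max(Rainfall, Grass) + 1  [with Rainfall=-1, Grass=4]  = 5
Predator = Prey - 2·Rainfall + 2·Grass  [with Prey=5, Rainfall=-1, Grass=4]  = 15
Pop = 2·Births + 2·Predator + Grass  [with Births=-2, Predator=15, Grass=4]  = 30

30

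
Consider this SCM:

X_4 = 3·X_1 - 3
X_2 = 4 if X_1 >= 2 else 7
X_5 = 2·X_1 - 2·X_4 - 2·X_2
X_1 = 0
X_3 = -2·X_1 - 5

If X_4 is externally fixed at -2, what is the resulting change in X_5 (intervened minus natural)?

-2

Intervening sets X_4 = -2 and removes its equation (X_4 = 3·X_1 - 3).
X_2 = 4 if X_1 >= 2 else 7  [with X_1=0]  = 7
X_5 = 2·X_1 - 2·X_4 - 2·X_2  [with X_1=0, X_4=-2, X_2=7]  = -10
Without intervention: X_2 = 4 if X_1 >= 2 else 7  [with X_1=0]  = 7; X_4 = 3·X_1 - 3  [with X_1=0]  = -3; X_5 = 2·X_1 - 2·X_4 - 2·X_2  [with X_1=0, X_4=-3, X_2=7]  = -8.
Change = -10 − (-8) = -2.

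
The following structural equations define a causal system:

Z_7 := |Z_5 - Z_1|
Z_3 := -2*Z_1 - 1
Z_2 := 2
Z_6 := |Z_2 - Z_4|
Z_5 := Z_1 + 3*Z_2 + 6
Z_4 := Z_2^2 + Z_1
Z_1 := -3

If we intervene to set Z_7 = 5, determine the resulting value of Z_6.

Intervening sets Z_7 = 5 and removes its equation (Z_7 := |Z_5 - Z_1|).
Since Z_6 is not a descendant of the intervened variable, it is unaffected.
Z_4 = Z_2^2 + Z_1  [with Z_2=2, Z_1=-3]  = 1
Z_6 = |Z_2 - Z_4|  [with Z_2=2, Z_4=1]  = 1

1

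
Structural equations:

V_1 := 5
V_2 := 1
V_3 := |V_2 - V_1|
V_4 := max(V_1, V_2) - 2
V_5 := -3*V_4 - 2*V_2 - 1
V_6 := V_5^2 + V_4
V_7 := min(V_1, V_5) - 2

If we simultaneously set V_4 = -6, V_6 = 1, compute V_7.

3

Setting V_4 = -6, V_6 = 1 by intervention discards those variables' equations.
V_5 = -3*V_4 - 2*V_2 - 1  [with V_4=-6, V_2=1]  = 15
V_7 = min(V_1, V_5) - 2  [with V_1=5, V_5=15]  = 3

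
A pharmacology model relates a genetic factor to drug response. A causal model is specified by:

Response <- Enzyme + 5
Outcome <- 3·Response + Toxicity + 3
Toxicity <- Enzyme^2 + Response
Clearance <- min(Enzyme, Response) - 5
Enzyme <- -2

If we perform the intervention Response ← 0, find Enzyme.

-2

Under do(Response=0), the mechanism Response <- Enzyme + 5 is discarded; Response is fixed at 0.
Enzyme is not downstream of the intervention, so its value is determined by the original equations.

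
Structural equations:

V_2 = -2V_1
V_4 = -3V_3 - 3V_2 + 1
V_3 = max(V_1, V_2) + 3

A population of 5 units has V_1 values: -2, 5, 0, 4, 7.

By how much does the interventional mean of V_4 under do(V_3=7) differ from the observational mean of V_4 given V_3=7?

10.8

do(V_3=7) breaks V_3's dependence on V_1. With V_3=7 fixed, V_4 across the units is -32, 10, -20, 4, 22, mean -3.2.
Conditioning on V_3=7 selects the 2 unit(s) with V_1 ∈ {-2, 4}. Their V_4 values: -32, 4. Mean = -14.
Difference = -3.2 − (-14) = 10.8.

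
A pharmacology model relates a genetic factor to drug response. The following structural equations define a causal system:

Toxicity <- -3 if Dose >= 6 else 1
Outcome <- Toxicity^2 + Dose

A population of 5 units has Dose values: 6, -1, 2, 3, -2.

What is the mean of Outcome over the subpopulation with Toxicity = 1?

Conditioning on Toxicity=1 selects the 4 unit(s) with Dose ∈ {-1, 2, 3, -2}. Their Outcome values: 0, 3, 4, -1. Mean = 1.5.

1.5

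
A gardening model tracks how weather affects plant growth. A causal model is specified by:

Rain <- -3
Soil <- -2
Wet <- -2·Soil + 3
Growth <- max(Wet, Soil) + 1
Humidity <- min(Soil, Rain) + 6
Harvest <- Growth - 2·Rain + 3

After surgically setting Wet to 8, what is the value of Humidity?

do(Wet=8) replaces the equation Wet <- -2·Soil + 3 with the constant Wet = 8.
Humidity is not downstream of the intervention, so its value is determined by the original equations.
Humidity = min(Soil, Rain) + 6  [with Soil=-2, Rain=-3]  = 3

3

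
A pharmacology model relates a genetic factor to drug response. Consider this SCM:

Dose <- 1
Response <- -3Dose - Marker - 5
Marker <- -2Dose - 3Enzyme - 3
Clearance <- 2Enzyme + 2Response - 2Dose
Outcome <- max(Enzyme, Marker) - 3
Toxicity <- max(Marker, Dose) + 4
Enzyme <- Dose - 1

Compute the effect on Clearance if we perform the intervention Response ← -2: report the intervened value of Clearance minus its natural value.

2

Under do(Response=-2), the mechanism Response <- -3Dose - Marker - 5 is discarded; Response is fixed at -2.
Enzyme = Dose - 1  [with Dose=1]  = 0
Clearance = 2Enzyme + 2Response - 2Dose  [with Enzyme=0, Response=-2, Dose=1]  = -6
Without intervention: Enzyme = Dose - 1  [with Dose=1]  = 0; Marker = -2Dose - 3Enzyme - 3  [with Dose=1, Enzyme=0]  = -5; Response = -3Dose - Marker - 5  [with Dose=1, Marker=-5]  = -3; Clearance = 2Enzyme + 2Response - 2Dose  [with Enzyme=0, Response=-3, Dose=1]  = -8.
Change = -6 − (-8) = 2.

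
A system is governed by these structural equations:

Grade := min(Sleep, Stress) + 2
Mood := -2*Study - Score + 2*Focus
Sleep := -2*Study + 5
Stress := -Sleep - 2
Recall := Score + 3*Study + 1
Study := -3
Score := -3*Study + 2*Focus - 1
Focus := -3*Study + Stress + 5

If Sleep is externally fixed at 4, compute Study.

-3

Under do(Sleep=4), the mechanism Sleep := -2*Study + 5 is discarded; Sleep is fixed at 4.
Study is not downstream of the intervention, so its value is determined by the original equations.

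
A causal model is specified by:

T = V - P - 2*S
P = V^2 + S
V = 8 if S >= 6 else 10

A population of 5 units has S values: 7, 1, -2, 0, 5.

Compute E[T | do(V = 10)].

-96.6

The intervention sets V=10 in all 5 units regardless of S. Recomputing T per unit gives -111, -93, -84, -90, -105; average -96.6.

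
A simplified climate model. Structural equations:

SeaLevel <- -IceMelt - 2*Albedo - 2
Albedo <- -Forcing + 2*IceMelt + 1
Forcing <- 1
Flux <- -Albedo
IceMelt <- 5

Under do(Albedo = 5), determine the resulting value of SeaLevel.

The intervention breaks the incoming arrows to Albedo: Albedo <- -Forcing + 2*IceMelt + 1 no longer applies, and Albedo = 5.
SeaLevel = -IceMelt - 2*Albedo - 2  [with IceMelt=5, Albedo=5]  = -17

-17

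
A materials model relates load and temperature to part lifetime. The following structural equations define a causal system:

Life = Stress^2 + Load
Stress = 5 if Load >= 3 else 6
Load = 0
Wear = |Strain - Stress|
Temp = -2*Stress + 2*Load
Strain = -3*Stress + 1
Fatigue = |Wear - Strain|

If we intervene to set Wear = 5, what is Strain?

-17

do(Wear=5) replaces the equation Wear = |Strain - Stress| with the constant Wear = 5.
Strain is not downstream of the intervention, so its value is determined by the original equations.
Stress = 5 if Load >= 3 else 6  [with Load=0]  = 6
Strain = -3*Stress + 1  [with Stress=6]  = -17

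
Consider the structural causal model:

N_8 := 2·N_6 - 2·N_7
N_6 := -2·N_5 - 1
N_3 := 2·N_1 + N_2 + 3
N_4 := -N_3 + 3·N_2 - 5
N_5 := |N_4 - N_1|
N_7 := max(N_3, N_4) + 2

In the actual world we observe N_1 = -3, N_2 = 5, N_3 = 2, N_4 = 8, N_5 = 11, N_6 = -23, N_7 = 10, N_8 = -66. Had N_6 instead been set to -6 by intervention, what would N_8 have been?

Intervening sets N_6 = -6 and removes its equation (N_6 := -2·N_5 - 1).
N_3 = 2·N_1 + N_2 + 3  [with N_1=-3, N_2=5]  = 2
N_4 = -N_3 + 3·N_2 - 5  [with N_3=2, N_2=5]  = 8
N_7 = max(N_3, N_4) + 2  [with N_3=2, N_4=8]  = 10
N_8 = 2·N_6 - 2·N_7  [with N_6=-6, N_7=10]  = -32

-32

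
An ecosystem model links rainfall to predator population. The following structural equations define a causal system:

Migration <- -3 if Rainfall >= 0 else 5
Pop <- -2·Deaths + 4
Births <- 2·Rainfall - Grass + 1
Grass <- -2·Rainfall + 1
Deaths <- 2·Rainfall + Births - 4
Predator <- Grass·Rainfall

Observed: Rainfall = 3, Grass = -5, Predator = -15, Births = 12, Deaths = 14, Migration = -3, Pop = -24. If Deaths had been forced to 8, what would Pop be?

-12

Under do(Deaths=8), the mechanism Deaths <- 2·Rainfall + Births - 4 is discarded; Deaths is fixed at 8.
Pop = -2·Deaths + 4  [with Deaths=8]  = -12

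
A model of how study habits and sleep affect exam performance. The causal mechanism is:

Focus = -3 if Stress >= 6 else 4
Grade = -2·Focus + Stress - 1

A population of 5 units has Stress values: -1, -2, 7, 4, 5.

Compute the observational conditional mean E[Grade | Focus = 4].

-7.5

Observing Focus=4 restricts to units where Focus's equation naturally yields 4: Stress ∈ {-1, -2, 4, 5}. In that subpopulation Grade = -10, -11, -5, -4, mean -7.5.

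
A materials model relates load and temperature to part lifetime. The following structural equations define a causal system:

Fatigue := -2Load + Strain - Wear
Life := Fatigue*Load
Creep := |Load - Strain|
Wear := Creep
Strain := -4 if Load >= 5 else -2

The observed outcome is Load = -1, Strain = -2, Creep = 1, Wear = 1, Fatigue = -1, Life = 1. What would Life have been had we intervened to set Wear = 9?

9

Under do(Wear=9), the mechanism Wear := Creep is discarded; Wear is fixed at 9.
Strain = -4 if Load >= 5 else -2  [with Load=-1]  = -2
Fatigue = -2Load + Strain - Wear  [with Load=-1, Strain=-2, Wear=9]  = -9
Life = Fatigue*Load  [with Fatigue=-9, Load=-1]  = 9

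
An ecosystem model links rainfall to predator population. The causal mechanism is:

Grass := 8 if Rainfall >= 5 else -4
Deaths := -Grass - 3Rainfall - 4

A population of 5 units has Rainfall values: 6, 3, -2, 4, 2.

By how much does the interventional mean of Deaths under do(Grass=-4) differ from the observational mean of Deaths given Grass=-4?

-2.55

do(Grass=-4) breaks Grass's dependence on Rainfall. With Grass=-4 fixed, Deaths across the units is -18, -9, 6, -12, -6, mean -7.8.
Observing Grass=-4 restricts to units where Grass's equation naturally yields -4: Rainfall ∈ {3, -2, 4, 2}. In that subpopulation Deaths = -9, 6, -12, -6, mean -5.25.
Difference = -7.8 − (-5.25) = -2.55.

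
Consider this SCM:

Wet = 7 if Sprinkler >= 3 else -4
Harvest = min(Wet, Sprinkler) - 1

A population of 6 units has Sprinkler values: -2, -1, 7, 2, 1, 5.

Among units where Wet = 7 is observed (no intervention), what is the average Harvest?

5

Conditioning on Wet=7 selects the 2 unit(s) with Sprinkler ∈ {7, 5}. Their Harvest values: 6, 4. Mean = 5.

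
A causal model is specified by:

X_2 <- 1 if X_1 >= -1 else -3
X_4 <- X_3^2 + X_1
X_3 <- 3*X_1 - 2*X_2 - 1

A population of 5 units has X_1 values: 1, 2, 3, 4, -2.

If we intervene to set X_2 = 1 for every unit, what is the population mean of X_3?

The intervention sets X_2=1 in all 5 units regardless of X_1. Recomputing X_3 per unit gives 0, 3, 6, 9, -9; average 1.8.

1.8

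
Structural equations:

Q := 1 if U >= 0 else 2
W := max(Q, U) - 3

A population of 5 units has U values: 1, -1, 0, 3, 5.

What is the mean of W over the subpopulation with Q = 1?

-0.5

Conditioning on Q=1 selects the 4 unit(s) with U ∈ {1, 0, 3, 5}. Their W values: -2, -2, 0, 2. Mean = -0.5.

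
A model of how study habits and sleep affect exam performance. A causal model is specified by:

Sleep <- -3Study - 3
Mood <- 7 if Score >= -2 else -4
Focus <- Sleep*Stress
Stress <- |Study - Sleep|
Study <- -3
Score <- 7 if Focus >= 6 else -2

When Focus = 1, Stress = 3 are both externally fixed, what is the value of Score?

-2

The joint intervention fixes Focus = 1, Stress = 3, removing each variable's own equation.
Score = 7 if Focus >= 6 else -2  [with Focus=1]  = -2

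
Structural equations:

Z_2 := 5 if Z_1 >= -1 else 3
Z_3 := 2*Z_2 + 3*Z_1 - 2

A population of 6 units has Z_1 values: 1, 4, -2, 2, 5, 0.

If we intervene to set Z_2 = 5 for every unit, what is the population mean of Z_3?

13

Every unit gets Z_2=5 under the intervention. Z_3 values become 11, 20, 2, 14, 23, 8; E[Z_3|do(Z_2=5)] = 13.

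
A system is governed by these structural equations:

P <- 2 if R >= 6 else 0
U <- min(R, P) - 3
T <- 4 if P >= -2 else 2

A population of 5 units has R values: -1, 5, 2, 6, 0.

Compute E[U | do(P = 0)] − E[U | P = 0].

0.05

Under do(P=0), P's equation is replaced by P=0 for every unit. Per-unit U: -4, -3, -3, -3, -3. Mean = -3.2.
E[U|P=0] averages over only the 4 units with P=0 (R = -1, 5, 2, 0): U = -4, -3, -3, -3, mean -3.25.
Difference = -3.2 − (-3.25) = 0.05.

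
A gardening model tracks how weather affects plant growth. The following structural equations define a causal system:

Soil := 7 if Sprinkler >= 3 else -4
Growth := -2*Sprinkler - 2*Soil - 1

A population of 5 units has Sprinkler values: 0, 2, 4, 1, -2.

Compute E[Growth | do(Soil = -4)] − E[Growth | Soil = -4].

Under do(Soil=-4), Soil's equation is replaced by Soil=-4 for every unit. Per-unit Growth: 7, 3, -1, 5, 11. Mean = 5.
Conditioning on Soil=-4 selects the 4 unit(s) with Sprinkler ∈ {0, 2, 1, -2}. Their Growth values: 7, 3, 5, 11. Mean = 6.5.
Difference = 5 − 6.5 = -1.5.

-1.5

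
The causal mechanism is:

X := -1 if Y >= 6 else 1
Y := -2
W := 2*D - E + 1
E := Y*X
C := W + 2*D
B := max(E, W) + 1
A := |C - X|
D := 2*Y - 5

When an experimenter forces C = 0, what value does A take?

do(C=0) replaces the equation C := W + 2*D with the constant C = 0.
X = -1 if Y >= 6 else 1  [with Y=-2]  = 1
A = |C - X|  [with C=0, X=1]  = 1

1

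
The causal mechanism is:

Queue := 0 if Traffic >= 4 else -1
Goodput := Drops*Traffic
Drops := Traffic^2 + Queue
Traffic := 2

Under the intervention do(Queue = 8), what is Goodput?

24

Under do(Queue=8), the mechanism Queue := 0 if Traffic >= 4 else -1 is discarded; Queue is fixed at 8.
Drops = Traffic^2 + Queue  [with Traffic=2, Queue=8]  = 12
Goodput = Drops*Traffic  [with Drops=12, Traffic=2]  = 24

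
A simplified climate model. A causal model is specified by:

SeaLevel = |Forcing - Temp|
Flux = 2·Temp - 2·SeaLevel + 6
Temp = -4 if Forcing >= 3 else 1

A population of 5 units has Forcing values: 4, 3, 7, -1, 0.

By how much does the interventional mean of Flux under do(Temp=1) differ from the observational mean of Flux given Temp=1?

-2.6

do(Temp=1) breaks Temp's dependence on Forcing. With Temp=1 fixed, Flux across the units is 2, 4, -4, 4, 6, mean 2.4.
Observing Temp=1 restricts to units where Temp's equation naturally yields 1: Forcing ∈ {-1, 0}. In that subpopulation Flux = 4, 6, mean 5.
Difference = 2.4 − 5 = -2.6.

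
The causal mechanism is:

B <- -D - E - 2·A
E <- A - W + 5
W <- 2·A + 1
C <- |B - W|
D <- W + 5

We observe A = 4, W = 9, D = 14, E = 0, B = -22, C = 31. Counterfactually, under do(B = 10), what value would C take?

The intervention breaks the incoming arrows to B: B <- -D - E - 2·A no longer applies, and B = 10.
W = 2·A + 1  [with A=4]  = 9
C = |B - W|  [with B=10, W=9]  = 1

1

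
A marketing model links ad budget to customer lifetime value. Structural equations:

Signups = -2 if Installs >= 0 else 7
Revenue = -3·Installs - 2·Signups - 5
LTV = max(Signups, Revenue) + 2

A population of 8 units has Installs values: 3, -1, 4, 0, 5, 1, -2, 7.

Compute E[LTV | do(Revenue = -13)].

2.25

do(Revenue=-13) breaks Revenue's dependence on Installs. With Revenue=-13 fixed, LTV across the units is 0, 9, 0, 0, 0, 0, 9, 0, mean 2.25.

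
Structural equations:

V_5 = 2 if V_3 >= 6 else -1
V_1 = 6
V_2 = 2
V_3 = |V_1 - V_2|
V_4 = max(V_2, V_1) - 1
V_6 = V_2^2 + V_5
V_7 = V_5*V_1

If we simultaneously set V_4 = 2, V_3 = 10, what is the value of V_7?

The joint intervention fixes V_4 = 2, V_3 = 10, removing each variable's own equation.
V_5 = 2 if V_3 >= 6 else -1  [with V_3=10]  = 2
V_7 = V_5*V_1  [with V_5=2, V_1=6]  = 12

12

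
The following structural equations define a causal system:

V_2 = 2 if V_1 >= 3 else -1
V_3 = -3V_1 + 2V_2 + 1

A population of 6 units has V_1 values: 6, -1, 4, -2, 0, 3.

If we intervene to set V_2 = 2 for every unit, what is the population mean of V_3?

The intervention sets V_2=2 in all 6 units regardless of V_1. Recomputing V_3 per unit gives -13, 8, -7, 11, 5, -4; average 0.

0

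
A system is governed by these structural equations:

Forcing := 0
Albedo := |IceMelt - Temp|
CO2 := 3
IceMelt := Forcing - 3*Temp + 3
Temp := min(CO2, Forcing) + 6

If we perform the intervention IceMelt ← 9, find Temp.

Under do(IceMelt=9), the mechanism IceMelt := Forcing - 3*Temp + 3 is discarded; IceMelt is fixed at 9.
Since Temp is not a descendant of the intervened variable, it is unaffected.
Temp = min(CO2, Forcing) + 6  [with CO2=3, Forcing=0]  = 6

6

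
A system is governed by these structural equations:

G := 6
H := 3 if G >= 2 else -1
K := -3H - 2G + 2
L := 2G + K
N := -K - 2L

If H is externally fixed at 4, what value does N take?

42

do(H=4) replaces the equation H := 3 if G >= 2 else -1 with the constant H = 4.
K = -3H - 2G + 2  [with H=4, G=6]  = -22
L = 2G + K  [with G=6, K=-22]  = -10
N = -K - 2L  [with K=-22, L=-10]  = 42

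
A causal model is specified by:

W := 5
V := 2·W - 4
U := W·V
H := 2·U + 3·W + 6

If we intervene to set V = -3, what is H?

-9

Under do(V=-3), the mechanism V := 2·W - 4 is discarded; V is fixed at -3.
U = W·V  [with W=5, V=-3]  = -15
H = 2·U + 3·W + 6  [with U=-15, W=5]  = -9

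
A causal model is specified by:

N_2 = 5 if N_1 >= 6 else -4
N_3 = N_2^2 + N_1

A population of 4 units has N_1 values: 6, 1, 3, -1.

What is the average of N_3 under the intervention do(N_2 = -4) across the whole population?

18.25

The intervention sets N_2=-4 in all 4 units regardless of N_1. Recomputing N_3 per unit gives 22, 17, 19, 15; average 18.25.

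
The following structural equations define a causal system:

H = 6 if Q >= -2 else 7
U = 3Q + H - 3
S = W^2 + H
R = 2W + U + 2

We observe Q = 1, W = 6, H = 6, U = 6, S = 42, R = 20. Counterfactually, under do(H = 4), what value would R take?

The intervention breaks the incoming arrows to H: H = 6 if Q >= -2 else 7 no longer applies, and H = 4.
U = 3Q + H - 3  [with Q=1, H=4]  = 4
R = 2W + U + 2  [with W=6, U=4]  = 18

18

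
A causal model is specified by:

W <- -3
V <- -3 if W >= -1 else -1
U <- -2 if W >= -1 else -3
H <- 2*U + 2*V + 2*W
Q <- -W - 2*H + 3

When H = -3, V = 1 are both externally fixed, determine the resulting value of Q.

12

The joint intervention fixes H = -3, V = 1, removing each variable's own equation.
Q = -W - 2*H + 3  [with W=-3, H=-3]  = 12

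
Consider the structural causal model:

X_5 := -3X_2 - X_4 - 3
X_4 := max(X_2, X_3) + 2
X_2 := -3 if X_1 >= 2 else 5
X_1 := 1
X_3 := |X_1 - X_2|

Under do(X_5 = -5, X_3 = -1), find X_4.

7

Under do(X_5 = -5, X_3 = -1), each intervened variable's structural equation is replaced by its fixed value.
X_2 = -3 if X_1 >= 2 else 5  [with X_1=1]  = 5
X_4 = max(X_2, X_3) + 2  [with X_2=5, X_3=-1]  = 7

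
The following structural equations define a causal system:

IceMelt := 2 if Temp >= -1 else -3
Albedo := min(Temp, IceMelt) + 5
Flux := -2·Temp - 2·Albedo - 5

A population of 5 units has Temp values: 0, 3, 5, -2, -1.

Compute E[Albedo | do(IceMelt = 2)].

5.2

Every unit gets IceMelt=2 under the intervention. Albedo values become 5, 7, 7, 3, 4; E[Albedo|do(IceMelt=2)] = 5.2.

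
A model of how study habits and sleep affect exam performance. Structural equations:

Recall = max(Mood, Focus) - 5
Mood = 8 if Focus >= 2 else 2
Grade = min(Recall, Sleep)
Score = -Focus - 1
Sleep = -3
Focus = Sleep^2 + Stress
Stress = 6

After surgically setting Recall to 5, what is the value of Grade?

Intervening sets Recall = 5 and removes its equation (Recall = max(Mood, Focus) - 5).
Grade = min(Recall, Sleep)  [with Recall=5, Sleep=-3]  = -3

-3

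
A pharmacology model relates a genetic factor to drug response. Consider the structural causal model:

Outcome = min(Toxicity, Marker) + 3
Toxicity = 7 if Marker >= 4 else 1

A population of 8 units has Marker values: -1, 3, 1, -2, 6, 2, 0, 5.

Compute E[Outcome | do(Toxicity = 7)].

4.75

The intervention sets Toxicity=7 in all 8 units regardless of Marker. Recomputing Outcome per unit gives 2, 6, 4, 1, 9, 5, 3, 8; average 4.75.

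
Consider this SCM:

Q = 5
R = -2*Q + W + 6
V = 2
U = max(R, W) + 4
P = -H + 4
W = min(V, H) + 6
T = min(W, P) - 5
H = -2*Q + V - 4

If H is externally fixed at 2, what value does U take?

The intervention breaks the incoming arrows to H: H = -2*Q + V - 4 no longer applies, and H = 2.
W = min(V, H) + 6  [with V=2, H=2]  = 8
R = -2*Q + W + 6  [with Q=5, W=8]  = 4
U = max(R, W) + 4  [with R=4, W=8]  = 12

12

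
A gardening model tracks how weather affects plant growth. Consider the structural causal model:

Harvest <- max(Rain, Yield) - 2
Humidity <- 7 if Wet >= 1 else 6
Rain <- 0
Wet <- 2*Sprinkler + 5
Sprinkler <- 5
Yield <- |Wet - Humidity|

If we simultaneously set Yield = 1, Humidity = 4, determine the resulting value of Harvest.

Setting Yield = 1, Humidity = 4 by intervention discards those variables' equations.
Harvest = max(Rain, Yield) - 2  [with Rain=0, Yield=1]  = -1

-1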